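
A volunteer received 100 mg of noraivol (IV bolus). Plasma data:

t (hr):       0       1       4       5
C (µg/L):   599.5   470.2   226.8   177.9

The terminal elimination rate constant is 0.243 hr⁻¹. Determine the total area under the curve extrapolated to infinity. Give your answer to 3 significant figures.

Trapezoidal AUC_0→5:
  [0→1]: (599.5+470.2)/2 × 1 = 534.85
  [1→4]: (470.2+226.8)/2 × 3 = 1045.5
  [4→5]: (226.8+177.9)/2 × 1 = 202.35
  Sum = 1782.7 µg/L·hr
Extrapolated tail: C_last / k_e = 177.9 / 0.243 = 732.099
AUC_0→∞ = 1782.7 + 732.099 = 2514.799 µg/L·hr

AUC = 2510 µg/L·hr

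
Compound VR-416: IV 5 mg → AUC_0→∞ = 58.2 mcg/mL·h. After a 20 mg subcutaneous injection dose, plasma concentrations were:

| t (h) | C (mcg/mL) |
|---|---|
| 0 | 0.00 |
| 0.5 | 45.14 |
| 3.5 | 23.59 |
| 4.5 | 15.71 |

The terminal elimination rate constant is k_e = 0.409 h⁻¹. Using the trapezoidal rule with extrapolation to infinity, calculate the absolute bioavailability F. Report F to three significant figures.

F = 0.741

Trapezoidal AUC_0→4.5 (subcutaneous injection):
  [0→0.5]: (0.00+45.14)/2 × 0.5 = 11.285
  [0.5→3.5]: (45.14+23.59)/2 × 3 = 103.095
  [3.5→4.5]: (23.59+15.71)/2 × 1 = 19.65
  Sum = 134.03 mcg/mL·h
Tail: C_last/k_e = 15.71/0.409 = 38.411
AUC_0→∞ (subcutaneous injection) = 134.03 + 38.411 = 172.441 mcg/mL·h
F = (AUC_ev/D_ev)/(AUC_iv/D_iv) = (172.441/20)/(58.2/5) = 8.62205/11.64 = 0.7407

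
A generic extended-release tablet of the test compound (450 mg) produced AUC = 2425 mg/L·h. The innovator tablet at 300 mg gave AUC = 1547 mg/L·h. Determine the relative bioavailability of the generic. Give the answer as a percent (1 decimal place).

F_rel = 104.5%

F_rel = (AUC_test/D_test) / (AUC_ref/D_ref)
      = (2425/450) / (1547/300)
      = 5.38889 / 5.15667 = 1.0450 = 104.50%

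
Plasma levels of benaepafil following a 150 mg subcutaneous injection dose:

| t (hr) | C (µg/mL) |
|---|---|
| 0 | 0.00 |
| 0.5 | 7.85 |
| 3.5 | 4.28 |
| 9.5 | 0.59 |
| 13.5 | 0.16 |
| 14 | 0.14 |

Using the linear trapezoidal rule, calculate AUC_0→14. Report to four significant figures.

AUC = 36.34 µg/mL·hr

Trapezoidal AUC_0→14:
  [0→0.5]: (0.00+7.85)/2 × 0.5 = 1.9625
  [0.5→3.5]: (7.85+4.28)/2 × 3 = 18.195
  [3.5→9.5]: (4.28+0.59)/2 × 6 = 14.61
  [9.5→13.5]: (0.59+0.16)/2 × 4 = 1.5
  [13.5→14]: (0.16+0.14)/2 × 0.5 = 0.075
  Sum = 36.3425 µg/mL·hr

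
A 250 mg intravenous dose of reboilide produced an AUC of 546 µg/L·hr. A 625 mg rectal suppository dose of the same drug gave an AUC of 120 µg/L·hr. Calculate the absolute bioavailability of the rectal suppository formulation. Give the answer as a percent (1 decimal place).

F = 8.8%

F = (AUC_ev / D_ev) / (AUC_iv / D_iv)
  = (120/625) / (546/250)
  = 0.192 / 2.184 = 0.0879
  = 8.79%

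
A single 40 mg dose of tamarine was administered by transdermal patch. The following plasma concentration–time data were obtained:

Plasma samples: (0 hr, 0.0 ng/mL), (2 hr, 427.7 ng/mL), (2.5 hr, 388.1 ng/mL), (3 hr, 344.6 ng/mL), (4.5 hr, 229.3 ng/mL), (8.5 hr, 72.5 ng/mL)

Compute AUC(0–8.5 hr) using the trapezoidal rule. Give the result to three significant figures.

AUC = 1850 ng/mL·hr

Trapezoidal AUC_0→8.5:
  [0→2]: (0.0+427.7)/2 × 2 = 427.7
  [2→2.5]: (427.7+388.1)/2 × 0.5 = 203.95
  [2.5→3]: (388.1+344.6)/2 × 0.5 = 183.175
  [3→4.5]: (344.6+229.3)/2 × 1.5 = 430.425
  [4.5→8.5]: (229.3+72.5)/2 × 4 = 603.6
  Sum = 1848.85 ng/mL·hr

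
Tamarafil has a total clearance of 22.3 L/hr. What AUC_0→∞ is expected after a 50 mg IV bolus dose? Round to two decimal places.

AUC = 2.24 mg/L·hr

AUC_0→∞ = Dose_iv / CL
        = 50 / 22.3 = 2.24215 mg/L·hr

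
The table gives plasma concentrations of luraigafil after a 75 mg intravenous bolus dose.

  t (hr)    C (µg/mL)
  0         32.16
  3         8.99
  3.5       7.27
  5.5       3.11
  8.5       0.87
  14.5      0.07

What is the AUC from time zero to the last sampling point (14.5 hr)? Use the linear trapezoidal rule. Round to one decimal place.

Trapezoidal AUC_0→14.5:
  [0→3]: (32.16+8.99)/2 × 3 = 61.725
  [3→3.5]: (8.99+7.27)/2 × 0.5 = 4.065
  [3.5→5.5]: (7.27+3.11)/2 × 2 = 10.38
  [5.5→8.5]: (3.11+0.87)/2 × 3 = 5.97
  [8.5→14.5]: (0.87+0.07)/2 × 6 = 2.82
  Sum = 84.96 µg/mL·hr

AUC = 85.0 µg/mL·hr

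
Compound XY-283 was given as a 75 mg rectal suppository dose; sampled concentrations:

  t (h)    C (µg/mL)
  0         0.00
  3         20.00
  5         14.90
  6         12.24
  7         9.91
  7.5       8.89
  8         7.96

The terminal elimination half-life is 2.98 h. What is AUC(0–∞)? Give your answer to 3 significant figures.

AUC = 133 µg/mL·h

Trapezoidal AUC_0→8:
  [0→3]: (0.00+20.00)/2 × 3 = 30.0
  [3→5]: (20.00+14.90)/2 × 2 = 34.9
  [5→6]: (14.90+12.24)/2 × 1 = 13.57
  [6→7]: (12.24+9.91)/2 × 1 = 11.075
  [7→7.5]: (9.91+8.89)/2 × 0.5 = 4.7
  [7.5→8]: (8.89+7.96)/2 × 0.5 = 4.2125
  Sum = 98.4575 µg/mL·h
k_e = ln2 / t½ = 0.693147 / 2.98 = 0.2326 h^-1
Extrapolated tail: C_last / k_e = 7.96 / 0.2326 = 34.222
AUC_0→∞ = 98.4575 + 34.222 = 132.6795 µg/mL·h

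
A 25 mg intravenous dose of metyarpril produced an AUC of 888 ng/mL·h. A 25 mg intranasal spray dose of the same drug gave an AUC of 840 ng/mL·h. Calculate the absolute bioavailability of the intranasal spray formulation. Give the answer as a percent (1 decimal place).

F = 94.6%

F = (AUC_ev / D_ev) / (AUC_iv / D_iv)
  = (840/25) / (888/25)
  = 33.6 / 35.52 = 0.9459
  = 94.59%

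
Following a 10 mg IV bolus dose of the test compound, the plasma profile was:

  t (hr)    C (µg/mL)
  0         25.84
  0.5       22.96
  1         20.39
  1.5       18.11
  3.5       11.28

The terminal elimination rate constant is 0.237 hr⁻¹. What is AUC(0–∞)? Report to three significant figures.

Trapezoidal AUC_0→3.5:
  [0→0.5]: (25.84+22.96)/2 × 0.5 = 12.2
  [0.5→1]: (22.96+20.39)/2 × 0.5 = 10.8375
  [1→1.5]: (20.39+18.11)/2 × 0.5 = 9.625
  [1.5→3.5]: (18.11+11.28)/2 × 2 = 29.39
  Sum = 62.0525 µg/mL·hr
Extrapolated tail: C_last / k_e = 11.28 / 0.237 = 47.595
AUC_0→∞ = 62.0525 + 47.595 = 109.6475 µg/mL·hr

AUC = 110 µg/mL·hr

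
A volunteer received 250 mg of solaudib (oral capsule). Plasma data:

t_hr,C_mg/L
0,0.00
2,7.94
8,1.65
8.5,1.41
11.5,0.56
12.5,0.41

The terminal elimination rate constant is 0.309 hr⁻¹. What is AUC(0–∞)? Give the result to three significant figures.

Trapezoidal AUC_0→12.5:
  [0→2]: (0.00+7.94)/2 × 2 = 7.94
  [2→8]: (7.94+1.65)/2 × 6 = 28.77
  [8→8.5]: (1.65+1.41)/2 × 0.5 = 0.765
  [8.5→11.5]: (1.41+0.56)/2 × 3 = 2.955
  [11.5→12.5]: (0.56+0.41)/2 × 1 = 0.485
  Sum = 40.915 mg/L·hr
Extrapolated tail: C_last / k_e = 0.41 / 0.309 = 1.327
AUC_0→∞ = 40.915 + 1.327 = 42.242 mg/L·hr

AUC = 42.2 mg/L·hr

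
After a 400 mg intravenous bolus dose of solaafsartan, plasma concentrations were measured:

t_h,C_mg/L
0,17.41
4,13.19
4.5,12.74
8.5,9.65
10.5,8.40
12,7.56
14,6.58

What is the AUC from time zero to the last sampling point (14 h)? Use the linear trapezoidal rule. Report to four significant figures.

Trapezoidal AUC_0→14:
  [0→4]: (17.41+13.19)/2 × 4 = 61.2
  [4→4.5]: (13.19+12.74)/2 × 0.5 = 6.4825
  [4.5→8.5]: (12.74+9.65)/2 × 4 = 44.78
  [8.5→10.5]: (9.65+8.40)/2 × 2 = 18.05
  [10.5→12]: (8.40+7.56)/2 × 1.5 = 11.97
  [12→14]: (7.56+6.58)/2 × 2 = 14.14
  Sum = 156.6225 mg/L·h

AUC = 156.6 mg/L·h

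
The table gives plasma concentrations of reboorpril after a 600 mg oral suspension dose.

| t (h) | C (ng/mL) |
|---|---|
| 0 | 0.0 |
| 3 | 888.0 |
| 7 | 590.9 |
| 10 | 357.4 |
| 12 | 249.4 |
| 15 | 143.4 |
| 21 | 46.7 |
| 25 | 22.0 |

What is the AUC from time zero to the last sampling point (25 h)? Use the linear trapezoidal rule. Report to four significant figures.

AUC = 7616 ng/mL·h

Trapezoidal AUC_0→25:
  [0→3]: (0.0+888.0)/2 × 3 = 1332.0
  [3→7]: (888.0+590.9)/2 × 4 = 2957.8
  [7→10]: (590.9+357.4)/2 × 3 = 1422.45
  [10→12]: (357.4+249.4)/2 × 2 = 606.8
  [12→15]: (249.4+143.4)/2 × 3 = 589.2
  [15→21]: (143.4+46.7)/2 × 6 = 570.3
  [21→25]: (46.7+22.0)/2 × 4 = 137.4
  Sum = 7615.95 ng/mL·h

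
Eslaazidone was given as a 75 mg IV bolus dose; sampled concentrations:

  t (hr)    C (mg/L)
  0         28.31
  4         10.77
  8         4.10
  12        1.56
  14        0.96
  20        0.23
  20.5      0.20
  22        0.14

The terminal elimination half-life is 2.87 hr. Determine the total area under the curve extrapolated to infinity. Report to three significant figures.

Trapezoidal AUC_0→22:
  [0→4]: (28.31+10.77)/2 × 4 = 78.16
  [4→8]: (10.77+4.10)/2 × 4 = 29.74
  [8→12]: (4.10+1.56)/2 × 4 = 11.32
  [12→14]: (1.56+0.96)/2 × 2 = 2.52
  [14→20]: (0.96+0.23)/2 × 6 = 3.57
  [20→20.5]: (0.23+0.20)/2 × 0.5 = 0.1075
  [20.5→22]: (0.20+0.14)/2 × 1.5 = 0.255
  Sum = 125.6725 mg/L·hr
k_e = ln2 / t½ = 0.693147 / 2.87 = 0.2415 hr^-1
Extrapolated tail: C_last / k_e = 0.14 / 0.2415 = 0.580
AUC_0→∞ = 125.6725 + 0.580 = 126.2525 mg/L·hr

AUC = 126 mg/L·hr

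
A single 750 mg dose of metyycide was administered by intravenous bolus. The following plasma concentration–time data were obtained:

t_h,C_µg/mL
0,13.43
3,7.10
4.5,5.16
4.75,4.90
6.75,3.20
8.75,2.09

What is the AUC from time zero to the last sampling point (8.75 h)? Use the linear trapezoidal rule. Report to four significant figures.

Trapezoidal AUC_0→8.75:
  [0→3]: (13.43+7.10)/2 × 3 = 30.795
  [3→4.5]: (7.10+5.16)/2 × 1.5 = 9.195
  [4.5→4.75]: (5.16+4.90)/2 × 0.25 = 1.2575
  [4.75→6.75]: (4.90+3.20)/2 × 2 = 8.1
  [6.75→8.75]: (3.20+2.09)/2 × 2 = 5.29
  Sum = 54.6375 µg/mL·h

AUC = 54.64 µg/mL·h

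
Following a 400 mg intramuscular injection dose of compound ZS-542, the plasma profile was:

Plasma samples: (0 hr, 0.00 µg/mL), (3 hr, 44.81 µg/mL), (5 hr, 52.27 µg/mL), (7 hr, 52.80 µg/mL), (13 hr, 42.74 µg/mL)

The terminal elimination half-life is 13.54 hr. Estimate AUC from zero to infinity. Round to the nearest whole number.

Trapezoidal AUC_0→13:
  [0→3]: (0.00+44.81)/2 × 3 = 67.215
  [3→5]: (44.81+52.27)/2 × 2 = 97.08
  [5→7]: (52.27+52.80)/2 × 2 = 105.07
  [7→13]: (52.80+42.74)/2 × 6 = 286.62
  Sum = 555.985 µg/mL·hr
k_e = ln2 / t½ = 0.693147 / 13.54 = 0.0512 hr^-1
Extrapolated tail: C_last / k_e = 42.74 / 0.0512 = 834.766
AUC_0→∞ = 555.985 + 834.766 = 1390.751 µg/mL·hr

AUC = 1391 µg/mL·hr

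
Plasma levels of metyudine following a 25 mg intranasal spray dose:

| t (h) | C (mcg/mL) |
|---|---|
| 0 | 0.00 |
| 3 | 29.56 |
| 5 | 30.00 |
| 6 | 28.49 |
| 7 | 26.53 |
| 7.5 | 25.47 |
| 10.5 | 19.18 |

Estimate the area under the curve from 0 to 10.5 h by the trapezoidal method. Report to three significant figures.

Trapezoidal AUC_0→10.5:
  [0→3]: (0.00+29.56)/2 × 3 = 44.34
  [3→5]: (29.56+30.00)/2 × 2 = 59.56
  [5→6]: (30.00+28.49)/2 × 1 = 29.245
  [6→7]: (28.49+26.53)/2 × 1 = 27.51
  [7→7.5]: (26.53+25.47)/2 × 0.5 = 13.0
  [7.5→10.5]: (25.47+19.18)/2 × 3 = 66.975
  Sum = 240.63 mcg/mL·h

AUC = 241 mcg/mL·h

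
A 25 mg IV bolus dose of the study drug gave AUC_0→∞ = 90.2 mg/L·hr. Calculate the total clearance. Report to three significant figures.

CL = 0.277 L/hr

CL = Dose_iv / AUC_0→∞
   = 25 / 90.2 = 0.277162 L/hr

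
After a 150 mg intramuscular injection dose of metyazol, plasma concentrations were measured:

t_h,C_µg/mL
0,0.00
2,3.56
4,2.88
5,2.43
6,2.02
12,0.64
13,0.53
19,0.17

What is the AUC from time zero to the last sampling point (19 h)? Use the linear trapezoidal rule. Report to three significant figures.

AUC = 25.5 µg/mL·h

Trapezoidal AUC_0→19:
  [0→2]: (0.00+3.56)/2 × 2 = 3.56
  [2→4]: (3.56+2.88)/2 × 2 = 6.44
  [4→5]: (2.88+2.43)/2 × 1 = 2.655
  [5→6]: (2.43+2.02)/2 × 1 = 2.225
  [6→12]: (2.02+0.64)/2 × 6 = 7.98
  [12→13]: (0.64+0.53)/2 × 1 = 0.585
  [13→19]: (0.53+0.17)/2 × 6 = 2.1
  Sum = 25.545 µg/mL·h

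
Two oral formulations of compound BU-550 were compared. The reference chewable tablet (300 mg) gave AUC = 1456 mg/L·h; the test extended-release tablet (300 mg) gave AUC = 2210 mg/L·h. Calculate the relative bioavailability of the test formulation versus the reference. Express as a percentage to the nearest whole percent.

F_rel = (AUC_test/D_test) / (AUC_ref/D_ref)
      = (2210/300) / (1456/300)
      = 7.36667 / 4.85333 = 1.5179 = 151.79%

F_rel = 152%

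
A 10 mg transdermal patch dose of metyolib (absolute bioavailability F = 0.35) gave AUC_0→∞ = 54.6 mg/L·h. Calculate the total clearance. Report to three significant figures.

CL = F × Dose / AUC_0→∞
   = 0.35 × 10 / 54.6 = 0.0641026 L/h

CL = 0.0641 L/h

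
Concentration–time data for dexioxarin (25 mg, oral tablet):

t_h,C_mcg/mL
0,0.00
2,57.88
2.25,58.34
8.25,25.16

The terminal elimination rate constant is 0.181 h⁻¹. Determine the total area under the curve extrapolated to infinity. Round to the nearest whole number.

Trapezoidal AUC_0→8.25:
  [0→2]: (0.00+57.88)/2 × 2 = 57.88
  [2→2.25]: (57.88+58.34)/2 × 0.25 = 14.5275
  [2.25→8.25]: (58.34+25.16)/2 × 6 = 250.5
  Sum = 322.9075 mcg/mL·h
Extrapolated tail: C_last / k_e = 25.16 / 0.181 = 139.006
AUC_0→∞ = 322.9075 + 139.006 = 461.9135 mcg/mL·h

AUC = 462 mcg/mL·h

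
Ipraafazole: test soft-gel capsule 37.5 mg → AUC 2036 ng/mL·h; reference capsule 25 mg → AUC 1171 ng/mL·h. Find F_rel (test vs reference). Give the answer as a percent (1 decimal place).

F_rel = (AUC_test/D_test) / (AUC_ref/D_ref)
      = (2036/37.5) / (1171/25)
      = 54.2933 / 46.84 = 1.1591 = 115.91%

F_rel = 115.9%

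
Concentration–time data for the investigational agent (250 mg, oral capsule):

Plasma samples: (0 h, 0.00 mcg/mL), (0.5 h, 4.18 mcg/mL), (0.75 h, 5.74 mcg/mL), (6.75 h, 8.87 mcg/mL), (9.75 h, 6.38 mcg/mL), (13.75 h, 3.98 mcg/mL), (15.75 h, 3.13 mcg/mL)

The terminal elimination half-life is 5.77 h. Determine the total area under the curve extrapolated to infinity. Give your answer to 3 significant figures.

Trapezoidal AUC_0→15.75:
  [0→0.5]: (0.00+4.18)/2 × 0.5 = 1.045
  [0.5→0.75]: (4.18+5.74)/2 × 0.25 = 1.24
  [0.75→6.75]: (5.74+8.87)/2 × 6 = 43.83
  [6.75→9.75]: (8.87+6.38)/2 × 3 = 22.875
  [9.75→13.75]: (6.38+3.98)/2 × 4 = 20.72
  [13.75→15.75]: (3.98+3.13)/2 × 2 = 7.11
  Sum = 96.82 mcg/mL·h
k_e = ln2 / t½ = 0.693147 / 5.77 = 0.1201 h^-1
Extrapolated tail: C_last / k_e = 3.13 / 0.1201 = 26.062
AUC_0→∞ = 96.82 + 26.062 = 122.882 mcg/mL·h

AUC = 123 mcg/mL·h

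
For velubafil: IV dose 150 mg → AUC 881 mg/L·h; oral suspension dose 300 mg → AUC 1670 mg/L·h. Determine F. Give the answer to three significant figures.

F = (AUC_ev / D_ev) / (AUC_iv / D_iv)
  = (1670/300) / (881/150)
  = 5.56667 / 5.87333 = 0.9478

F = 0.948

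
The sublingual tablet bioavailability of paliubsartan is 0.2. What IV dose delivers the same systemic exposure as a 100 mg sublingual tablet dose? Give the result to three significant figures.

Systemic exposure from an extravascular dose = F × D_ev, so the equivalent IV dose is F × D_ev.
D_iv = F × D_ev = 0.2 × 100 = 20 mg

D_iv = 20.0 mg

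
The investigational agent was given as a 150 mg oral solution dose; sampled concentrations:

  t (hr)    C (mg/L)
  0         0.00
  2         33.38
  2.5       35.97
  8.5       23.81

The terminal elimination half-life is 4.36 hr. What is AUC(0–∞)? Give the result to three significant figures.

Trapezoidal AUC_0→8.5:
  [0→2]: (0.00+33.38)/2 × 2 = 33.38
  [2→2.5]: (33.38+35.97)/2 × 0.5 = 17.3375
  [2.5→8.5]: (35.97+23.81)/2 × 6 = 179.34
  Sum = 230.0575 mg/L·hr
k_e = ln2 / t½ = 0.693147 / 4.36 = 0.1590 hr^-1
Extrapolated tail: C_last / k_e = 23.81 / 0.159 = 149.748
AUC_0→∞ = 230.0575 + 149.748 = 379.8055 mg/L·hr

AUC = 380 mg/L·hr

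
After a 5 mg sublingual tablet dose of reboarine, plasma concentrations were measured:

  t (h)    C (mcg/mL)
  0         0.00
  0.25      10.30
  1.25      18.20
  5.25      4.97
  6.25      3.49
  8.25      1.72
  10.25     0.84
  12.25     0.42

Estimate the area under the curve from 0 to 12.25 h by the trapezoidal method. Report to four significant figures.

AUC = 75.14 mcg/mL·h

Trapezoidal AUC_0→12.25:
  [0→0.25]: (0.00+10.30)/2 × 0.25 = 1.2875
  [0.25→1.25]: (10.30+18.20)/2 × 1 = 14.25
  [1.25→5.25]: (18.20+4.97)/2 × 4 = 46.34
  [5.25→6.25]: (4.97+3.49)/2 × 1 = 4.23
  [6.25→8.25]: (3.49+1.72)/2 × 2 = 5.21
  [8.25→10.25]: (1.72+0.84)/2 × 2 = 2.56
  [10.25→12.25]: (0.84+0.42)/2 × 2 = 1.26
  Sum = 75.1375 mcg/mL·h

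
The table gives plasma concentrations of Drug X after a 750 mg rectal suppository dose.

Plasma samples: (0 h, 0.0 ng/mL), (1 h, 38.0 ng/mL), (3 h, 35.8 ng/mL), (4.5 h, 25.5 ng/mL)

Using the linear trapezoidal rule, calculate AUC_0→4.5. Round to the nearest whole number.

Trapezoidal AUC_0→4.5:
  [0→1]: (0.0+38.0)/2 × 1 = 19.0
  [1→3]: (38.0+35.8)/2 × 2 = 73.8
  [3→4.5]: (35.8+25.5)/2 × 1.5 = 45.975
  Sum = 138.775 ng/mL·h

AUC = 139 ng/mL·h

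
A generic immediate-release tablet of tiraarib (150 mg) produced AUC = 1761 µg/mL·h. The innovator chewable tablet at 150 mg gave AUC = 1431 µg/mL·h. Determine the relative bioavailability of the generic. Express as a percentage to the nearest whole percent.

F_rel = (AUC_test/D_test) / (AUC_ref/D_ref)
      = (1761/150) / (1431/150)
      = 11.74 / 9.54 = 1.2306 = 123.06%

F_rel = 123%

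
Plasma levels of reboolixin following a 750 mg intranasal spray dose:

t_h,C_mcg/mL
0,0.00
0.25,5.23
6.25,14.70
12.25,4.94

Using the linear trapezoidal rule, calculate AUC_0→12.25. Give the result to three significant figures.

Trapezoidal AUC_0→12.25:
  [0→0.25]: (0.00+5.23)/2 × 0.25 = 0.65375
  [0.25→6.25]: (5.23+14.70)/2 × 6 = 59.79
  [6.25→12.25]: (14.70+4.94)/2 × 6 = 58.92
  Sum = 119.36375 mcg/mL·h

AUC = 119 mcg/mL·h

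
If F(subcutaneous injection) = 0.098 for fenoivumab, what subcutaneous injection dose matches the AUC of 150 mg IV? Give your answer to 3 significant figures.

D_subcutaneous = 1530 mg

For equal systemic exposure: F × D_ev = D_iv
D_ev = D_iv / F = 150 / 0.098 = 1530.61 mg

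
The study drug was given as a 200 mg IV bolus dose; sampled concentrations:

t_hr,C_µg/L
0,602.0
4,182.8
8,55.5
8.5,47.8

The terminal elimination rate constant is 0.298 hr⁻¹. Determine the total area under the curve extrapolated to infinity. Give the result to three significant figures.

AUC = 2230 µg/L·hr

Trapezoidal AUC_0→8.5:
  [0→4]: (602.0+182.8)/2 × 4 = 1569.6
  [4→8]: (182.8+55.5)/2 × 4 = 476.6
  [8→8.5]: (55.5+47.8)/2 × 0.5 = 25.825
  Sum = 2072.025 µg/L·hr
Extrapolated tail: C_last / k_e = 47.8 / 0.298 = 160.403
AUC_0→∞ = 2072.025 + 160.403 = 2232.428 µg/L·hr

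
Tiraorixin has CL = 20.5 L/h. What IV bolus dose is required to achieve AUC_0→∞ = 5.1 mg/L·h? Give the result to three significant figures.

Dose_iv = CL × AUC_0→∞
     = 20.5 × 5.1 = 104.55 mg

Dose = 105 mg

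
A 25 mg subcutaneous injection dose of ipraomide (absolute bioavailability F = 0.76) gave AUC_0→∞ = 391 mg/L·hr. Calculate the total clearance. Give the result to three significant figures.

CL = 0.0486 L/hr

CL = F × Dose / AUC_0→∞
   = 0.76 × 25 / 391 = 0.0485934 L/hr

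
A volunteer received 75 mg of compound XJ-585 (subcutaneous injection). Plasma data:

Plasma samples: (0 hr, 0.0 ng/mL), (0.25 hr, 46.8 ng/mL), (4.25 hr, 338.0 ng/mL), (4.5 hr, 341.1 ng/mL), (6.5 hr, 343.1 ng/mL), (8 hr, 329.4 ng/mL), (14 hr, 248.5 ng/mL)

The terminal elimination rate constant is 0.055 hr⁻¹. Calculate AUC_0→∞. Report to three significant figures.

Trapezoidal AUC_0→14:
  [0→0.25]: (0.0+46.8)/2 × 0.25 = 5.85
  [0.25→4.25]: (46.8+338.0)/2 × 4 = 769.6
  [4.25→4.5]: (338.0+341.1)/2 × 0.25 = 84.8875
  [4.5→6.5]: (341.1+343.1)/2 × 2 = 684.2
  [6.5→8]: (343.1+329.4)/2 × 1.5 = 504.375
  [8→14]: (329.4+248.5)/2 × 6 = 1733.7
  Sum = 3782.6125 ng/mL·hr
Extrapolated tail: C_last / k_e = 248.5 / 0.055 = 4518.182
AUC_0→∞ = 3782.6125 + 4518.182 = 8300.7945 ng/mL·hr

AUC = 8300 ng/mL·hr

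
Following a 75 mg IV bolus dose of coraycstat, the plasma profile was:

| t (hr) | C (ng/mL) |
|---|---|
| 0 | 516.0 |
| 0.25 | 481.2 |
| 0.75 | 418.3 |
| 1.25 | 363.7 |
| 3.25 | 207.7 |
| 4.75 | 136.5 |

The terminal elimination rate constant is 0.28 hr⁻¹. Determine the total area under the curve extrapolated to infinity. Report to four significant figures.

Trapezoidal AUC_0→4.75:
  [0→0.25]: (516.0+481.2)/2 × 0.25 = 124.65
  [0.25→0.75]: (481.2+418.3)/2 × 0.5 = 224.875
  [0.75→1.25]: (418.3+363.7)/2 × 0.5 = 195.5
  [1.25→3.25]: (363.7+207.7)/2 × 2 = 571.4
  [3.25→4.75]: (207.7+136.5)/2 × 1.5 = 258.15
  Sum = 1374.575 ng/mL·hr
Extrapolated tail: C_last / k_e = 136.5 / 0.28 = 487.500
AUC_0→∞ = 1374.575 + 487.500 = 1862.075 ng/mL·hr

AUC = 1862 ng/mL·hr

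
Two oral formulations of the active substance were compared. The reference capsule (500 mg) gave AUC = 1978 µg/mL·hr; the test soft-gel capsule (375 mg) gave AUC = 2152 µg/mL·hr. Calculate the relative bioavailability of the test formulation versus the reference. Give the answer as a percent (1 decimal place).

F_rel = (AUC_test/D_test) / (AUC_ref/D_ref)
      = (2152/375) / (1978/500)
      = 5.73867 / 3.956 = 1.4506 = 145.06%

F_rel = 145.1%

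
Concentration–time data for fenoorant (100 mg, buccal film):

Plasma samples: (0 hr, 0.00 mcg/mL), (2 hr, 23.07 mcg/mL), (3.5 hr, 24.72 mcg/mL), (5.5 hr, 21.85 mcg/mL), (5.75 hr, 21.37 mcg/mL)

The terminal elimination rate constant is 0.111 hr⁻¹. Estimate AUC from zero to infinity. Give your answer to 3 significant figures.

Trapezoidal AUC_0→5.75:
  [0→2]: (0.00+23.07)/2 × 2 = 23.07
  [2→3.5]: (23.07+24.72)/2 × 1.5 = 35.8425
  [3.5→5.5]: (24.72+21.85)/2 × 2 = 46.57
  [5.5→5.75]: (21.85+21.37)/2 × 0.25 = 5.4025
  Sum = 110.885 mcg/mL·hr
Extrapolated tail: C_last / k_e = 21.37 / 0.111 = 192.523
AUC_0→∞ = 110.885 + 192.523 = 303.408 mcg/mL·hr

AUC = 303 mcg/mL·hr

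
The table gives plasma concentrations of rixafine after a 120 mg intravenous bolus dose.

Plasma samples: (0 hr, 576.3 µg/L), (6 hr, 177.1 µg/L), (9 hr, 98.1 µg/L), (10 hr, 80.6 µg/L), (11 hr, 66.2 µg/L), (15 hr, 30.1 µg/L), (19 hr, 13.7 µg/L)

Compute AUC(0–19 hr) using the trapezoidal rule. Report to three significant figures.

AUC = 3120 µg/L·hr

Trapezoidal AUC_0→19:
  [0→6]: (576.3+177.1)/2 × 6 = 2260.2
  [6→9]: (177.1+98.1)/2 × 3 = 412.8
  [9→10]: (98.1+80.6)/2 × 1 = 89.35
  [10→11]: (80.6+66.2)/2 × 1 = 73.4
  [11→15]: (66.2+30.1)/2 × 4 = 192.6
  [15→19]: (30.1+13.7)/2 × 4 = 87.6
  Sum = 3115.95 µg/L·hr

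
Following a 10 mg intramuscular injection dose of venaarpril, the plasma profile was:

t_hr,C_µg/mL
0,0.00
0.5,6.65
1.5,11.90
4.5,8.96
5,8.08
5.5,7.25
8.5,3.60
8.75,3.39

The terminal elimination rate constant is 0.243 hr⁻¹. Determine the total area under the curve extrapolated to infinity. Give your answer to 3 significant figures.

Trapezoidal AUC_0→8.75:
  [0→0.5]: (0.00+6.65)/2 × 0.5 = 1.6625
  [0.5→1.5]: (6.65+11.90)/2 × 1 = 9.275
  [1.5→4.5]: (11.90+8.96)/2 × 3 = 31.29
  [4.5→5]: (8.96+8.08)/2 × 0.5 = 4.26
  [5→5.5]: (8.08+7.25)/2 × 0.5 = 3.8325
  [5.5→8.5]: (7.25+3.60)/2 × 3 = 16.275
  [8.5→8.75]: (3.60+3.39)/2 × 0.25 = 0.87375
  Sum = 67.46875 µg/mL·hr
Extrapolated tail: C_last / k_e = 3.39 / 0.243 = 13.951
AUC_0→∞ = 67.46875 + 13.951 = 81.41975 µg/mL·hr

AUC = 81.4 µg/mL·hr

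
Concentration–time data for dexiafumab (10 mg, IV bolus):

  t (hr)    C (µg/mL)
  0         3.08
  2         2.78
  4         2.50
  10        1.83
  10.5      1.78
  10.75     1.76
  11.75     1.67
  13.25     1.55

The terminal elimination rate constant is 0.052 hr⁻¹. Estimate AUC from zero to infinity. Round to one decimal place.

AUC = 59.4 µg/mL·hr

Trapezoidal AUC_0→13.25:
  [0→2]: (3.08+2.78)/2 × 2 = 5.86
  [2→4]: (2.78+2.50)/2 × 2 = 5.28
  [4→10]: (2.50+1.83)/2 × 6 = 12.99
  [10→10.5]: (1.83+1.78)/2 × 0.5 = 0.9025
  [10.5→10.75]: (1.78+1.76)/2 × 0.25 = 0.4425
  [10.75→11.75]: (1.76+1.67)/2 × 1 = 1.715
  [11.75→13.25]: (1.67+1.55)/2 × 1.5 = 2.415
  Sum = 29.605 µg/mL·hr
Extrapolated tail: C_last / k_e = 1.55 / 0.052 = 29.808
AUC_0→∞ = 29.605 + 29.808 = 59.413 µg/mL·hr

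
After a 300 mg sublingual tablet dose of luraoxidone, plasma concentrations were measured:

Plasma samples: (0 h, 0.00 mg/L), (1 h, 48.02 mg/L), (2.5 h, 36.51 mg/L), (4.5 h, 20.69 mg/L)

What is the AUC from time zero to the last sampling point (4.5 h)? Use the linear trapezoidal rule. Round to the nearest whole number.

Trapezoidal AUC_0→4.5:
  [0→1]: (0.00+48.02)/2 × 1 = 24.01
  [1→2.5]: (48.02+36.51)/2 × 1.5 = 63.3975
  [2.5→4.5]: (36.51+20.69)/2 × 2 = 57.2
  Sum = 144.6075 mg/L·h

AUC = 145 mg/L·h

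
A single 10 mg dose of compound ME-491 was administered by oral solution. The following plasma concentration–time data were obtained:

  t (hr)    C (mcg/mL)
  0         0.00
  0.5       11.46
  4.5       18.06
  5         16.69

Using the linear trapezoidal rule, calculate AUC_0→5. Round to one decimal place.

AUC = 70.6 mcg/mL·hr

Trapezoidal AUC_0→5:
  [0→0.5]: (0.00+11.46)/2 × 0.5 = 2.865
  [0.5→4.5]: (11.46+18.06)/2 × 4 = 59.04
  [4.5→5]: (18.06+16.69)/2 × 0.5 = 8.6875
  Sum = 70.5925 mcg/mL·hr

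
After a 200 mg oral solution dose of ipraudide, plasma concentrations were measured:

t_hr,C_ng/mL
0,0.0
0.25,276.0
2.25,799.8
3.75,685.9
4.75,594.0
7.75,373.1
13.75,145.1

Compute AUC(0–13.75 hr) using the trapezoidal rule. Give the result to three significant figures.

AUC = 5870 ng/mL·hr

Trapezoidal AUC_0→13.75:
  [0→0.25]: (0.0+276.0)/2 × 0.25 = 34.5
  [0.25→2.25]: (276.0+799.8)/2 × 2 = 1075.8
  [2.25→3.75]: (799.8+685.9)/2 × 1.5 = 1114.275
  [3.75→4.75]: (685.9+594.0)/2 × 1 = 639.95
  [4.75→7.75]: (594.0+373.1)/2 × 3 = 1450.65
  [7.75→13.75]: (373.1+145.1)/2 × 6 = 1554.6
  Sum = 5869.775 ng/mL·hr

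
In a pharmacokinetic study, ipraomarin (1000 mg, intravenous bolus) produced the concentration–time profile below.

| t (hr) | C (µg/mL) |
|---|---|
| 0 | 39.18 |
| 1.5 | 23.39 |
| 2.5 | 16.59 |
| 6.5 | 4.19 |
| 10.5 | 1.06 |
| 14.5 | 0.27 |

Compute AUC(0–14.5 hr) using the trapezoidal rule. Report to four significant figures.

Trapezoidal AUC_0→14.5:
  [0→1.5]: (39.18+23.39)/2 × 1.5 = 46.9275
  [1.5→2.5]: (23.39+16.59)/2 × 1 = 19.99
  [2.5→6.5]: (16.59+4.19)/2 × 4 = 41.56
  [6.5→10.5]: (4.19+1.06)/2 × 4 = 10.5
  [10.5→14.5]: (1.06+0.27)/2 × 4 = 2.66
  Sum = 121.6375 µg/mL·hr

AUC = 121.6 µg/mL·hr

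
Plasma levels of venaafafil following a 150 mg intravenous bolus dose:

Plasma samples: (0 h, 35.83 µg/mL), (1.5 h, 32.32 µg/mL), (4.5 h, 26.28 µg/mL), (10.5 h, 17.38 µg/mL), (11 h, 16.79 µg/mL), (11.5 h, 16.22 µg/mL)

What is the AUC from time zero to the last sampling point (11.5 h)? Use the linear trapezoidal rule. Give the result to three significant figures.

Trapezoidal AUC_0→11.5:
  [0→1.5]: (35.83+32.32)/2 × 1.5 = 51.1125
  [1.5→4.5]: (32.32+26.28)/2 × 3 = 87.9
  [4.5→10.5]: (26.28+17.38)/2 × 6 = 130.98
  [10.5→11]: (17.38+16.79)/2 × 0.5 = 8.5425
  [11→11.5]: (16.79+16.22)/2 × 0.5 = 8.2525
  Sum = 286.7875 µg/mL·h

AUC = 287 µg/mL·h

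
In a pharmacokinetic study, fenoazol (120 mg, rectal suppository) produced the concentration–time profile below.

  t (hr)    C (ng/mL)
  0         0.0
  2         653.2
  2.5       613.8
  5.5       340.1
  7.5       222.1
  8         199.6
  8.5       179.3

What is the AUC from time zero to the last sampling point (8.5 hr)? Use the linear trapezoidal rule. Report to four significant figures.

Trapezoidal AUC_0→8.5:
  [0→2]: (0.0+653.2)/2 × 2 = 653.2
  [2→2.5]: (653.2+613.8)/2 × 0.5 = 316.75
  [2.5→5.5]: (613.8+340.1)/2 × 3 = 1430.85
  [5.5→7.5]: (340.1+222.1)/2 × 2 = 562.2
  [7.5→8]: (222.1+199.6)/2 × 0.5 = 105.425
  [8→8.5]: (199.6+179.3)/2 × 0.5 = 94.725
  Sum = 3163.15 ng/mL·hr

AUC = 3163 ng/mL·hr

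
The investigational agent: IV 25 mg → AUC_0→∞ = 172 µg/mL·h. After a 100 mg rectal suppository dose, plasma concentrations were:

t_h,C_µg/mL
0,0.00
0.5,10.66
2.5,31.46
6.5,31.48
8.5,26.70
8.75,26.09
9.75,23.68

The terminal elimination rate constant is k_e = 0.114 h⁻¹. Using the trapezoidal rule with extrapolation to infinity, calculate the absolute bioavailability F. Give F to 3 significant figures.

Trapezoidal AUC_0→9.75 (rectal suppository):
  [0→0.5]: (0.00+10.66)/2 × 0.5 = 2.665
  [0.5→2.5]: (10.66+31.46)/2 × 2 = 42.12
  [2.5→6.5]: (31.46+31.48)/2 × 4 = 125.88
  [6.5→8.5]: (31.48+26.70)/2 × 2 = 58.18
  [8.5→8.75]: (26.70+26.09)/2 × 0.25 = 6.59875
  [8.75→9.75]: (26.09+23.68)/2 × 1 = 24.885
  Sum = 260.32875 µg/mL·h
Tail: C_last/k_e = 23.68/0.114 = 207.719
AUC_0→∞ (rectal suppository) = 260.32875 + 207.719 = 468.04775 µg/mL·h
F = (AUC_ev/D_ev)/(AUC_iv/D_iv) = (468.04775/100)/(172/25) = 4.6804775/6.88 = 0.6803

F = 0.680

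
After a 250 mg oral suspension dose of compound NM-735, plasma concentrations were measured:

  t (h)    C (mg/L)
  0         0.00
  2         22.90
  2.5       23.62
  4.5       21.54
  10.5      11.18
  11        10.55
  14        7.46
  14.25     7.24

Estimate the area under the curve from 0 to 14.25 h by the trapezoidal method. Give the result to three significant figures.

AUC = 212 mg/L·h

Trapezoidal AUC_0→14.25:
  [0→2]: (0.00+22.90)/2 × 2 = 22.9
  [2→2.5]: (22.90+23.62)/2 × 0.5 = 11.63
  [2.5→4.5]: (23.62+21.54)/2 × 2 = 45.16
  [4.5→10.5]: (21.54+11.18)/2 × 6 = 98.16
  [10.5→11]: (11.18+10.55)/2 × 0.5 = 5.4325
  [11→14]: (10.55+7.46)/2 × 3 = 27.015
  [14→14.25]: (7.46+7.24)/2 × 0.25 = 1.8375
  Sum = 212.135 mg/L·h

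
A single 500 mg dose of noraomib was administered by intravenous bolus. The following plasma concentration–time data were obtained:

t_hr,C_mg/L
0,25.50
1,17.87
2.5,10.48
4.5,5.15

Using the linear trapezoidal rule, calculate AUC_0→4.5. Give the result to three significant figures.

Trapezoidal AUC_0→4.5:
  [0→1]: (25.50+17.87)/2 × 1 = 21.685
  [1→2.5]: (17.87+10.48)/2 × 1.5 = 21.2625
  [2.5→4.5]: (10.48+5.15)/2 × 2 = 15.63
  Sum = 58.5775 mg/L·hr

AUC = 58.6 mg/L·hr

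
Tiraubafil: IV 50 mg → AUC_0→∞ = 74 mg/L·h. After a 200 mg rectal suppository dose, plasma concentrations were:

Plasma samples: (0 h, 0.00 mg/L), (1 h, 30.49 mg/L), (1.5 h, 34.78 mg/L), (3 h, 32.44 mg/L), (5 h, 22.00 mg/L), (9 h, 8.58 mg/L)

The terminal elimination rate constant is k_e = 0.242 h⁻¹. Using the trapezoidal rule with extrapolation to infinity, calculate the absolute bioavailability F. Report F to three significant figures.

Trapezoidal AUC_0→9 (rectal suppository):
  [0→1]: (0.00+30.49)/2 × 1 = 15.245
  [1→1.5]: (30.49+34.78)/2 × 0.5 = 16.3175
  [1.5→3]: (34.78+32.44)/2 × 1.5 = 50.415
  [3→5]: (32.44+22.00)/2 × 2 = 54.44
  [5→9]: (22.00+8.58)/2 × 4 = 61.16
  Sum = 197.5775 mg/L·h
Tail: C_last/k_e = 8.58/0.242 = 35.455
AUC_0→∞ (rectal suppository) = 197.5775 + 35.455 = 233.0325 mg/L·h
F = (AUC_ev/D_ev)/(AUC_iv/D_iv) = (233.0325/200)/(74/50) = 1.1651625/1.48 = 0.7873

F = 0.787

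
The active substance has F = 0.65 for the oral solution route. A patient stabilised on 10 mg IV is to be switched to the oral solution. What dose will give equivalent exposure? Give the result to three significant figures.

D_oral = 15.4 mg

For equal systemic exposure: F × D_ev = D_iv
D_ev = D_iv / F = 10 / 0.65 = 15.3846 mg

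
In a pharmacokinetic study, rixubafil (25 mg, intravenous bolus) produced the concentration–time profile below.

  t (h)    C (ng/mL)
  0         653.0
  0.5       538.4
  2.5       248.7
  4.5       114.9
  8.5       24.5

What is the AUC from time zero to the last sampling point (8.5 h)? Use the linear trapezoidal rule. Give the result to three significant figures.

Trapezoidal AUC_0→8.5:
  [0→0.5]: (653.0+538.4)/2 × 0.5 = 297.85
  [0.5→2.5]: (538.4+248.7)/2 × 2 = 787.1
  [2.5→4.5]: (248.7+114.9)/2 × 2 = 363.6
  [4.5→8.5]: (114.9+24.5)/2 × 4 = 278.8
  Sum = 1727.35 ng/mL·h

AUC = 1730 ng/mL·h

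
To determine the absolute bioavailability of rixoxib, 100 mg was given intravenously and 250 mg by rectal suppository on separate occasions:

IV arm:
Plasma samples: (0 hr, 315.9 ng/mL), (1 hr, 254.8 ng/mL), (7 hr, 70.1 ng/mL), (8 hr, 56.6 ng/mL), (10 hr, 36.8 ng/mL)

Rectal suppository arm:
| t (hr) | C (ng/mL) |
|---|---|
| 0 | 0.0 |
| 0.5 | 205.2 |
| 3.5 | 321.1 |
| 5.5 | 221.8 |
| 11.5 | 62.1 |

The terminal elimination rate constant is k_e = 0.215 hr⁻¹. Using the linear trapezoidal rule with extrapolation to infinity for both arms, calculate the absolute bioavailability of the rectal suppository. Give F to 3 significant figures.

F = 0.636

Trapezoidal AUC_0→10 (IV):
  [0→1]: (315.9+254.8)/2 × 1 = 285.35
  [1→7]: (254.8+70.1)/2 × 6 = 974.7
  [7→8]: (70.1+56.6)/2 × 1 = 63.35
  [8→10]: (56.6+36.8)/2 × 2 = 93.4
  Sum = 1416.8 ng/mL·hr
IV tail: 36.8/0.215 = 171.163; AUC_iv,0→∞ = 1416.8 + 171.163 = 1587.963 ng/mL·hr
Trapezoidal AUC_0→11.5 (rectal suppository):
  [0→0.5]: (0.0+205.2)/2 × 0.5 = 51.3
  [0.5→3.5]: (205.2+321.1)/2 × 3 = 789.45
  [3.5→5.5]: (321.1+221.8)/2 × 2 = 542.9
  [5.5→11.5]: (221.8+62.1)/2 × 6 = 851.7
  Sum = 2235.35 ng/mL·hr
rectal suppository tail: 62.1/0.215 = 288.837; AUC_ev,0→∞ = 2235.35 + 288.837 = 2524.187 ng/mL·hr
F = (AUC_ev/D_ev)/(AUC_iv/D_iv) = (2524.187/250)/(1587.963/100) = 10.096748/15.87963 = 0.6358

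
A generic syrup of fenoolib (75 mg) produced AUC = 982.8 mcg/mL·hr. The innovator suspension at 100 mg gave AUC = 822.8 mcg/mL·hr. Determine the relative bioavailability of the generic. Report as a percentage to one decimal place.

F_rel = 159.3%

F_rel = (AUC_test/D_test) / (AUC_ref/D_ref)
      = (982.8/75) / (822.8/100)
      = 13.104 / 8.228 = 1.5926 = 159.26%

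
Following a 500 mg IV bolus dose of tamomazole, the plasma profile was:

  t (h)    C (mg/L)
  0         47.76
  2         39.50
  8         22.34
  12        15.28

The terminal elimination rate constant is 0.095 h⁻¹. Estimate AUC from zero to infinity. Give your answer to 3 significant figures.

Trapezoidal AUC_0→12:
  [0→2]: (47.76+39.50)/2 × 2 = 87.26
  [2→8]: (39.50+22.34)/2 × 6 = 185.52
  [8→12]: (22.34+15.28)/2 × 4 = 75.24
  Sum = 348.02 mg/L·h
Extrapolated tail: C_last / k_e = 15.28 / 0.095 = 160.842
AUC_0→∞ = 348.02 + 160.842 = 508.862 mg/L·h

AUC = 509 mg/L·h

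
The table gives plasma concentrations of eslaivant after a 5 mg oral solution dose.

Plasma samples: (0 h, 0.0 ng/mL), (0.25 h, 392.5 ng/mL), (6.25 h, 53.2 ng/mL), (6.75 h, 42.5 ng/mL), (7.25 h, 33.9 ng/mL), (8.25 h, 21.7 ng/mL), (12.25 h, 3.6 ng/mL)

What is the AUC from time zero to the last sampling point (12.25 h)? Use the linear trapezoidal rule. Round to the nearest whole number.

Trapezoidal AUC_0→12.25:
  [0→0.25]: (0.0+392.5)/2 × 0.25 = 49.0625
  [0.25→6.25]: (392.5+53.2)/2 × 6 = 1337.1
  [6.25→6.75]: (53.2+42.5)/2 × 0.5 = 23.925
  [6.75→7.25]: (42.5+33.9)/2 × 0.5 = 19.1
  [7.25→8.25]: (33.9+21.7)/2 × 1 = 27.8
  [8.25→12.25]: (21.7+3.6)/2 × 4 = 50.6
  Sum = 1507.5875 ng/mL·h

AUC = 1508 ng/mL·h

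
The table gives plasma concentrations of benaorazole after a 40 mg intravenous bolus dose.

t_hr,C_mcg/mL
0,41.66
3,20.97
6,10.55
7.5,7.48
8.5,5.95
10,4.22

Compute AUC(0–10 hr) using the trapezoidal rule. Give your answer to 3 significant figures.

AUC = 169 mcg/mL·hr

Trapezoidal AUC_0→10:
  [0→3]: (41.66+20.97)/2 × 3 = 93.945
  [3→6]: (20.97+10.55)/2 × 3 = 47.28
  [6→7.5]: (10.55+7.48)/2 × 1.5 = 13.5225
  [7.5→8.5]: (7.48+5.95)/2 × 1 = 6.715
  [8.5→10]: (5.95+4.22)/2 × 1.5 = 7.6275
  Sum = 169.09 mcg/mL·hr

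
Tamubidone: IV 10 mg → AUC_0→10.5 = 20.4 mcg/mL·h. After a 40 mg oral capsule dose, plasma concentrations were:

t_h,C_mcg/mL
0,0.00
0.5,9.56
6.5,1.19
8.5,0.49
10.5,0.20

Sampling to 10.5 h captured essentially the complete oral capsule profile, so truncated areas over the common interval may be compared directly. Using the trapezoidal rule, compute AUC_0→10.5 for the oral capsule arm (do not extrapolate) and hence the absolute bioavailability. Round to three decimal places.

F = 0.454

Trapezoidal AUC_0→10.5 (oral capsule):
  [0→0.5]: (0.00+9.56)/2 × 0.5 = 2.39
  [0.5→6.5]: (9.56+1.19)/2 × 6 = 32.25
  [6.5→8.5]: (1.19+0.49)/2 × 2 = 1.68
  [8.5→10.5]: (0.49+0.20)/2 × 2 = 0.69
  Sum = 37.01 mcg/mL·h
F = (AUC_ev/D_ev)/(AUC_iv/D_iv) = (37.01/40)/(20.4/10) = 0.92525/2.04 = 0.4536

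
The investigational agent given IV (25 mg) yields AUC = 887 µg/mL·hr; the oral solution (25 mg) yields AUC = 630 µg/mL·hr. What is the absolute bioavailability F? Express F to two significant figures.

F = 0.71

F = (AUC_ev / D_ev) / (AUC_iv / D_iv)
  = (630/25) / (887/25)
  = 25.2 / 35.48 = 0.7103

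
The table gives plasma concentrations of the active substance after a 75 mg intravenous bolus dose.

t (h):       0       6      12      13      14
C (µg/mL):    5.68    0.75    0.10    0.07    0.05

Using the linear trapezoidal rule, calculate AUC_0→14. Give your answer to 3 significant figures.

Trapezoidal AUC_0→14:
  [0→6]: (5.68+0.75)/2 × 6 = 19.29
  [6→12]: (0.75+0.10)/2 × 6 = 2.55
  [12→13]: (0.10+0.07)/2 × 1 = 0.085
  [13→14]: (0.07+0.05)/2 × 1 = 0.06
  Sum = 21.985 µg/mL·h

AUC = 22.0 µg/mL·h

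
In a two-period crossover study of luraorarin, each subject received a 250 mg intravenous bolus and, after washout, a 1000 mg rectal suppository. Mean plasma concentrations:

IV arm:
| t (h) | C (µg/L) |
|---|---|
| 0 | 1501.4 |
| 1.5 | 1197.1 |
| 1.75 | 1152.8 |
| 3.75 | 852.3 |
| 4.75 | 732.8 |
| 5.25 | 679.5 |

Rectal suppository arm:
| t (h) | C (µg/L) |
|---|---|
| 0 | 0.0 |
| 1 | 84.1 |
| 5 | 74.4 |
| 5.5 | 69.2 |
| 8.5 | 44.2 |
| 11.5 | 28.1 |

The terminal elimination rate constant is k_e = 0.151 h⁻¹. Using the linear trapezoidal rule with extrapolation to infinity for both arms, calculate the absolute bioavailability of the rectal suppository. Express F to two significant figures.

Trapezoidal AUC_0→5.25 (IV):
  [0→1.5]: (1501.4+1197.1)/2 × 1.5 = 2023.875
  [1.5→1.75]: (1197.1+1152.8)/2 × 0.25 = 293.7375
  [1.75→3.75]: (1152.8+852.3)/2 × 2 = 2005.1
  [3.75→4.75]: (852.3+732.8)/2 × 1 = 792.55
  [4.75→5.25]: (732.8+679.5)/2 × 0.5 = 353.075
  Sum = 5468.3375 µg/L·h
IV tail: 679.5/0.151 = 4500.000; AUC_iv,0→∞ = 5468.3375 + 4500.000 = 9968.3375 µg/L·h
Trapezoidal AUC_0→11.5 (rectal suppository):
  [0→1]: (0.0+84.1)/2 × 1 = 42.05
  [1→5]: (84.1+74.4)/2 × 4 = 317.0
  [5→5.5]: (74.4+69.2)/2 × 0.5 = 35.9
  [5.5→8.5]: (69.2+44.2)/2 × 3 = 170.1
  [8.5→11.5]: (44.2+28.1)/2 × 3 = 108.45
  Sum = 673.5 µg/L·h
rectal suppository tail: 28.1/0.151 = 186.093; AUC_ev,0→∞ = 673.5 + 186.093 = 859.593 µg/L·h
F = (AUC_ev/D_ev)/(AUC_iv/D_iv) = (859.593/1000)/(9968.3375/250) = 0.859593/39.87335 = 0.0216

F = 0.022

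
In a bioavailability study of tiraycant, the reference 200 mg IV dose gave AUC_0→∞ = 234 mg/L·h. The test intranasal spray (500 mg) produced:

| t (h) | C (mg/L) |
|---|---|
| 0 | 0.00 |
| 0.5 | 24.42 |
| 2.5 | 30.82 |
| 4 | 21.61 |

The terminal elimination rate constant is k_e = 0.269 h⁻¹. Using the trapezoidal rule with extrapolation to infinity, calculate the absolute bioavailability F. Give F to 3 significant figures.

F = 0.309

Trapezoidal AUC_0→4 (intranasal spray):
  [0→0.5]: (0.00+24.42)/2 × 0.5 = 6.105
  [0.5→2.5]: (24.42+30.82)/2 × 2 = 55.24
  [2.5→4]: (30.82+21.61)/2 × 1.5 = 39.3225
  Sum = 100.6675 mg/L·h
Tail: C_last/k_e = 21.61/0.269 = 80.335
AUC_0→∞ (intranasal spray) = 100.6675 + 80.335 = 181.0025 mg/L·h
F = (AUC_ev/D_ev)/(AUC_iv/D_iv) = (181.0025/500)/(234/200) = 0.362005/1.17 = 0.3094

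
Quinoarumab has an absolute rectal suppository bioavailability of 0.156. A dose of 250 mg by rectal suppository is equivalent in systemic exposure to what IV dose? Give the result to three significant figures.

D_iv = 39.0 mg

Systemic exposure from an extravascular dose = F × D_ev, so the equivalent IV dose is F × D_ev.
D_iv = F × D_ev = 0.156 × 250 = 39 mg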